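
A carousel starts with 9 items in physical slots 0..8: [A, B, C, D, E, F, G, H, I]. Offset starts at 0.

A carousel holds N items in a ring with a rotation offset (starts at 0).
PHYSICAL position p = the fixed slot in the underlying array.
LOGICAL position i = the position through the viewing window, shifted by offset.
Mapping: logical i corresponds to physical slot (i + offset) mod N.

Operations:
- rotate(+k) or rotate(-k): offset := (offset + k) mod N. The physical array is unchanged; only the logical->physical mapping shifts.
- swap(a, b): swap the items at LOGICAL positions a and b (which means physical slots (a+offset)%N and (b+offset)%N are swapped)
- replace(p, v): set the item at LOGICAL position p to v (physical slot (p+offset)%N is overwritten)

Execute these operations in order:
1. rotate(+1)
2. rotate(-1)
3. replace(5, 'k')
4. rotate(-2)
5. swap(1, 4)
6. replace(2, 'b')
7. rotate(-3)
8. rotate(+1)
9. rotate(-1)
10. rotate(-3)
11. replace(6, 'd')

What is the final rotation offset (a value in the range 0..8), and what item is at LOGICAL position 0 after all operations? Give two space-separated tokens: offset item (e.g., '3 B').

Answer: 1 B

Derivation:
After op 1 (rotate(+1)): offset=1, physical=[A,B,C,D,E,F,G,H,I], logical=[B,C,D,E,F,G,H,I,A]
After op 2 (rotate(-1)): offset=0, physical=[A,B,C,D,E,F,G,H,I], logical=[A,B,C,D,E,F,G,H,I]
After op 3 (replace(5, 'k')): offset=0, physical=[A,B,C,D,E,k,G,H,I], logical=[A,B,C,D,E,k,G,H,I]
After op 4 (rotate(-2)): offset=7, physical=[A,B,C,D,E,k,G,H,I], logical=[H,I,A,B,C,D,E,k,G]
After op 5 (swap(1, 4)): offset=7, physical=[A,B,I,D,E,k,G,H,C], logical=[H,C,A,B,I,D,E,k,G]
After op 6 (replace(2, 'b')): offset=7, physical=[b,B,I,D,E,k,G,H,C], logical=[H,C,b,B,I,D,E,k,G]
After op 7 (rotate(-3)): offset=4, physical=[b,B,I,D,E,k,G,H,C], logical=[E,k,G,H,C,b,B,I,D]
After op 8 (rotate(+1)): offset=5, physical=[b,B,I,D,E,k,G,H,C], logical=[k,G,H,C,b,B,I,D,E]
After op 9 (rotate(-1)): offset=4, physical=[b,B,I,D,E,k,G,H,C], logical=[E,k,G,H,C,b,B,I,D]
After op 10 (rotate(-3)): offset=1, physical=[b,B,I,D,E,k,G,H,C], logical=[B,I,D,E,k,G,H,C,b]
After op 11 (replace(6, 'd')): offset=1, physical=[b,B,I,D,E,k,G,d,C], logical=[B,I,D,E,k,G,d,C,b]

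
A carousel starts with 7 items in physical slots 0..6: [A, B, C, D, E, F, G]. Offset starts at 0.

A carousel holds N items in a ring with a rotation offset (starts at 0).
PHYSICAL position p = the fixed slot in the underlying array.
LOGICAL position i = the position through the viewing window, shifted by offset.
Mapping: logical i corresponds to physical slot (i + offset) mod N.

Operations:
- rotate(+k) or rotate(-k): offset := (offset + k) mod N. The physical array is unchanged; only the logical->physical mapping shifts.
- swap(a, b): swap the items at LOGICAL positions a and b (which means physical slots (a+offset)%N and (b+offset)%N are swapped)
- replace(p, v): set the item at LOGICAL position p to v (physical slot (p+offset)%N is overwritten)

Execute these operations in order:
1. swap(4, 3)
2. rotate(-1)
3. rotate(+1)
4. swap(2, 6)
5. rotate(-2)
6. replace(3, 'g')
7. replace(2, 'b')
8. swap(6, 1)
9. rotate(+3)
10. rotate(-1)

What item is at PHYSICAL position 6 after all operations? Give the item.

Answer: D

Derivation:
After op 1 (swap(4, 3)): offset=0, physical=[A,B,C,E,D,F,G], logical=[A,B,C,E,D,F,G]
After op 2 (rotate(-1)): offset=6, physical=[A,B,C,E,D,F,G], logical=[G,A,B,C,E,D,F]
After op 3 (rotate(+1)): offset=0, physical=[A,B,C,E,D,F,G], logical=[A,B,C,E,D,F,G]
After op 4 (swap(2, 6)): offset=0, physical=[A,B,G,E,D,F,C], logical=[A,B,G,E,D,F,C]
After op 5 (rotate(-2)): offset=5, physical=[A,B,G,E,D,F,C], logical=[F,C,A,B,G,E,D]
After op 6 (replace(3, 'g')): offset=5, physical=[A,g,G,E,D,F,C], logical=[F,C,A,g,G,E,D]
After op 7 (replace(2, 'b')): offset=5, physical=[b,g,G,E,D,F,C], logical=[F,C,b,g,G,E,D]
After op 8 (swap(6, 1)): offset=5, physical=[b,g,G,E,C,F,D], logical=[F,D,b,g,G,E,C]
After op 9 (rotate(+3)): offset=1, physical=[b,g,G,E,C,F,D], logical=[g,G,E,C,F,D,b]
After op 10 (rotate(-1)): offset=0, physical=[b,g,G,E,C,F,D], logical=[b,g,G,E,C,F,D]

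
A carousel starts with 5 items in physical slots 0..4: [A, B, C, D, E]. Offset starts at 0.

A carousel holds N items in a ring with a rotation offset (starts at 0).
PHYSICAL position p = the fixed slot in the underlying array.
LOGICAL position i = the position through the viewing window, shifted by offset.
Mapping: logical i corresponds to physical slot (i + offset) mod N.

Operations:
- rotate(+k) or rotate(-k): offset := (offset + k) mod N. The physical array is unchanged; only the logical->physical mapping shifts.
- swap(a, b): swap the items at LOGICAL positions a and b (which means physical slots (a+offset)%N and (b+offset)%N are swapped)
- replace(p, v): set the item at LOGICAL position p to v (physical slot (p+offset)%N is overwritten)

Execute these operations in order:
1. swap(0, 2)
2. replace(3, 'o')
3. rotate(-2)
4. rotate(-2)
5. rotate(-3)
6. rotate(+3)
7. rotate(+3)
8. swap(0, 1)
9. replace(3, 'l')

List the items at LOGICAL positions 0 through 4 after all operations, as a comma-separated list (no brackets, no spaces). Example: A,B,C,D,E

After op 1 (swap(0, 2)): offset=0, physical=[C,B,A,D,E], logical=[C,B,A,D,E]
After op 2 (replace(3, 'o')): offset=0, physical=[C,B,A,o,E], logical=[C,B,A,o,E]
After op 3 (rotate(-2)): offset=3, physical=[C,B,A,o,E], logical=[o,E,C,B,A]
After op 4 (rotate(-2)): offset=1, physical=[C,B,A,o,E], logical=[B,A,o,E,C]
After op 5 (rotate(-3)): offset=3, physical=[C,B,A,o,E], logical=[o,E,C,B,A]
After op 6 (rotate(+3)): offset=1, physical=[C,B,A,o,E], logical=[B,A,o,E,C]
After op 7 (rotate(+3)): offset=4, physical=[C,B,A,o,E], logical=[E,C,B,A,o]
After op 8 (swap(0, 1)): offset=4, physical=[E,B,A,o,C], logical=[C,E,B,A,o]
After op 9 (replace(3, 'l')): offset=4, physical=[E,B,l,o,C], logical=[C,E,B,l,o]

Answer: C,E,B,l,o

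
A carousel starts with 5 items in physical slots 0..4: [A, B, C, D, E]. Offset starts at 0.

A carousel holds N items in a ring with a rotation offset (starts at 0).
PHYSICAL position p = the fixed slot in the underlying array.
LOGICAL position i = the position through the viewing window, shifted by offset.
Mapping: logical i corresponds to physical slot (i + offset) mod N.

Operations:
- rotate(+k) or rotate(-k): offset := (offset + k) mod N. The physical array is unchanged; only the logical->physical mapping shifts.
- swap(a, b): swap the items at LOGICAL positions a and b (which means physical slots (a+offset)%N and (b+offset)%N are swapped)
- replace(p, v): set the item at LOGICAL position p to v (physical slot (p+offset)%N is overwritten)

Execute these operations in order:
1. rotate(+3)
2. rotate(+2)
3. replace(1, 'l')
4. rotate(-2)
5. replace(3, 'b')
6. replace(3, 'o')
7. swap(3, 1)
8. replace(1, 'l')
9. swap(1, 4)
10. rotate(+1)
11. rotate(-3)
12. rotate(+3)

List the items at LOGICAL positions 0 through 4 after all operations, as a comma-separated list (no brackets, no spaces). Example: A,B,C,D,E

After op 1 (rotate(+3)): offset=3, physical=[A,B,C,D,E], logical=[D,E,A,B,C]
After op 2 (rotate(+2)): offset=0, physical=[A,B,C,D,E], logical=[A,B,C,D,E]
After op 3 (replace(1, 'l')): offset=0, physical=[A,l,C,D,E], logical=[A,l,C,D,E]
After op 4 (rotate(-2)): offset=3, physical=[A,l,C,D,E], logical=[D,E,A,l,C]
After op 5 (replace(3, 'b')): offset=3, physical=[A,b,C,D,E], logical=[D,E,A,b,C]
After op 6 (replace(3, 'o')): offset=3, physical=[A,o,C,D,E], logical=[D,E,A,o,C]
After op 7 (swap(3, 1)): offset=3, physical=[A,E,C,D,o], logical=[D,o,A,E,C]
After op 8 (replace(1, 'l')): offset=3, physical=[A,E,C,D,l], logical=[D,l,A,E,C]
After op 9 (swap(1, 4)): offset=3, physical=[A,E,l,D,C], logical=[D,C,A,E,l]
After op 10 (rotate(+1)): offset=4, physical=[A,E,l,D,C], logical=[C,A,E,l,D]
After op 11 (rotate(-3)): offset=1, physical=[A,E,l,D,C], logical=[E,l,D,C,A]
After op 12 (rotate(+3)): offset=4, physical=[A,E,l,D,C], logical=[C,A,E,l,D]

Answer: C,A,E,l,D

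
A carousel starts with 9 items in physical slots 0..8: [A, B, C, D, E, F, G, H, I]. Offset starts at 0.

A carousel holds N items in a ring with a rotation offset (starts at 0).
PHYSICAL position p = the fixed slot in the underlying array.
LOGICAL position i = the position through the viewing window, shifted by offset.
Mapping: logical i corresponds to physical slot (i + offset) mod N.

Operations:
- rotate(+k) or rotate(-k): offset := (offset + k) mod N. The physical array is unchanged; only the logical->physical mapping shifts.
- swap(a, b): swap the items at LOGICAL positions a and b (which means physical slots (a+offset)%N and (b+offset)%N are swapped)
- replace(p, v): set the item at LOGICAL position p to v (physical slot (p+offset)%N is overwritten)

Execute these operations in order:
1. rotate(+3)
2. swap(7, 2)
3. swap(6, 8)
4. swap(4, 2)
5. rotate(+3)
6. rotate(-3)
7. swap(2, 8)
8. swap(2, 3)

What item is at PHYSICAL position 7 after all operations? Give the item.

Answer: B

Derivation:
After op 1 (rotate(+3)): offset=3, physical=[A,B,C,D,E,F,G,H,I], logical=[D,E,F,G,H,I,A,B,C]
After op 2 (swap(7, 2)): offset=3, physical=[A,F,C,D,E,B,G,H,I], logical=[D,E,B,G,H,I,A,F,C]
After op 3 (swap(6, 8)): offset=3, physical=[C,F,A,D,E,B,G,H,I], logical=[D,E,B,G,H,I,C,F,A]
After op 4 (swap(4, 2)): offset=3, physical=[C,F,A,D,E,H,G,B,I], logical=[D,E,H,G,B,I,C,F,A]
After op 5 (rotate(+3)): offset=6, physical=[C,F,A,D,E,H,G,B,I], logical=[G,B,I,C,F,A,D,E,H]
After op 6 (rotate(-3)): offset=3, physical=[C,F,A,D,E,H,G,B,I], logical=[D,E,H,G,B,I,C,F,A]
After op 7 (swap(2, 8)): offset=3, physical=[C,F,H,D,E,A,G,B,I], logical=[D,E,A,G,B,I,C,F,H]
After op 8 (swap(2, 3)): offset=3, physical=[C,F,H,D,E,G,A,B,I], logical=[D,E,G,A,B,I,C,F,H]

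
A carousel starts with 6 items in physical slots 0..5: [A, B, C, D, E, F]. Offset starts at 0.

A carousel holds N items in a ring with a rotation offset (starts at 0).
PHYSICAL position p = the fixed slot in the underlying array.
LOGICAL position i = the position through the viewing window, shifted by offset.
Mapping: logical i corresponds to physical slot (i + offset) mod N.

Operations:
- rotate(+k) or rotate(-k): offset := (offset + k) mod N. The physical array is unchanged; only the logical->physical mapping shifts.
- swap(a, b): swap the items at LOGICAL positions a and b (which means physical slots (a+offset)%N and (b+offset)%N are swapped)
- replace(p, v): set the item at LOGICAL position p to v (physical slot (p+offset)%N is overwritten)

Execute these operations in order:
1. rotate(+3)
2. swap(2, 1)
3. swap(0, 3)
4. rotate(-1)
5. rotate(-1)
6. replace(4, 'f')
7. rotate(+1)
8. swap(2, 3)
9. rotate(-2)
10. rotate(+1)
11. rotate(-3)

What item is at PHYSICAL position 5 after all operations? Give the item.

Answer: F

Derivation:
After op 1 (rotate(+3)): offset=3, physical=[A,B,C,D,E,F], logical=[D,E,F,A,B,C]
After op 2 (swap(2, 1)): offset=3, physical=[A,B,C,D,F,E], logical=[D,F,E,A,B,C]
After op 3 (swap(0, 3)): offset=3, physical=[D,B,C,A,F,E], logical=[A,F,E,D,B,C]
After op 4 (rotate(-1)): offset=2, physical=[D,B,C,A,F,E], logical=[C,A,F,E,D,B]
After op 5 (rotate(-1)): offset=1, physical=[D,B,C,A,F,E], logical=[B,C,A,F,E,D]
After op 6 (replace(4, 'f')): offset=1, physical=[D,B,C,A,F,f], logical=[B,C,A,F,f,D]
After op 7 (rotate(+1)): offset=2, physical=[D,B,C,A,F,f], logical=[C,A,F,f,D,B]
After op 8 (swap(2, 3)): offset=2, physical=[D,B,C,A,f,F], logical=[C,A,f,F,D,B]
After op 9 (rotate(-2)): offset=0, physical=[D,B,C,A,f,F], logical=[D,B,C,A,f,F]
After op 10 (rotate(+1)): offset=1, physical=[D,B,C,A,f,F], logical=[B,C,A,f,F,D]
After op 11 (rotate(-3)): offset=4, physical=[D,B,C,A,f,F], logical=[f,F,D,B,C,A]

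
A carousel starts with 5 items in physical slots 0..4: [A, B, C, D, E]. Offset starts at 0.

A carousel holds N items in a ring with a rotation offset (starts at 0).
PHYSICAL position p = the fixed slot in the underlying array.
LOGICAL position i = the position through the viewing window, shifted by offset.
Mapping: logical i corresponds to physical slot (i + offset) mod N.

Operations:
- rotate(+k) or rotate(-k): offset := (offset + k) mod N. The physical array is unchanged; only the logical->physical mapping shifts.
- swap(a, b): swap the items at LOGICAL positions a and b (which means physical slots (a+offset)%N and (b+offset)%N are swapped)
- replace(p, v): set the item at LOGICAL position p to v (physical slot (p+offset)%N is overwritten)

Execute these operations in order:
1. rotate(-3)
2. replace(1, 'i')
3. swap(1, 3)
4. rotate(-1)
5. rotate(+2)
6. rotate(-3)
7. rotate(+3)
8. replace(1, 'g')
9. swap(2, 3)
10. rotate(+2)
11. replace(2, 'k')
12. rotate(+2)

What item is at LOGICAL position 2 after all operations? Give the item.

After op 1 (rotate(-3)): offset=2, physical=[A,B,C,D,E], logical=[C,D,E,A,B]
After op 2 (replace(1, 'i')): offset=2, physical=[A,B,C,i,E], logical=[C,i,E,A,B]
After op 3 (swap(1, 3)): offset=2, physical=[i,B,C,A,E], logical=[C,A,E,i,B]
After op 4 (rotate(-1)): offset=1, physical=[i,B,C,A,E], logical=[B,C,A,E,i]
After op 5 (rotate(+2)): offset=3, physical=[i,B,C,A,E], logical=[A,E,i,B,C]
After op 6 (rotate(-3)): offset=0, physical=[i,B,C,A,E], logical=[i,B,C,A,E]
After op 7 (rotate(+3)): offset=3, physical=[i,B,C,A,E], logical=[A,E,i,B,C]
After op 8 (replace(1, 'g')): offset=3, physical=[i,B,C,A,g], logical=[A,g,i,B,C]
After op 9 (swap(2, 3)): offset=3, physical=[B,i,C,A,g], logical=[A,g,B,i,C]
After op 10 (rotate(+2)): offset=0, physical=[B,i,C,A,g], logical=[B,i,C,A,g]
After op 11 (replace(2, 'k')): offset=0, physical=[B,i,k,A,g], logical=[B,i,k,A,g]
After op 12 (rotate(+2)): offset=2, physical=[B,i,k,A,g], logical=[k,A,g,B,i]

Answer: g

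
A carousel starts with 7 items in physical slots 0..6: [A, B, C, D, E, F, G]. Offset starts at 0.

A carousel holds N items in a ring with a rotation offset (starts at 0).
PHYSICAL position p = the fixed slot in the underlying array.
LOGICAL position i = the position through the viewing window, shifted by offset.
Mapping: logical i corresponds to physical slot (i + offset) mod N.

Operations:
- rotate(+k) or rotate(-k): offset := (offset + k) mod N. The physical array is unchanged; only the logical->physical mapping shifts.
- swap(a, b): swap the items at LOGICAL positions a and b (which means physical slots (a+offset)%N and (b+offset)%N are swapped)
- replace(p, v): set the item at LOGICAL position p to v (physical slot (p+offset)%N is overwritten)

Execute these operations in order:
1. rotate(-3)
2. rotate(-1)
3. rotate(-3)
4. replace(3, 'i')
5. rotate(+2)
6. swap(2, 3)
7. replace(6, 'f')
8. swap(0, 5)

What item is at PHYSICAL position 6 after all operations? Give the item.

Answer: G

Derivation:
After op 1 (rotate(-3)): offset=4, physical=[A,B,C,D,E,F,G], logical=[E,F,G,A,B,C,D]
After op 2 (rotate(-1)): offset=3, physical=[A,B,C,D,E,F,G], logical=[D,E,F,G,A,B,C]
After op 3 (rotate(-3)): offset=0, physical=[A,B,C,D,E,F,G], logical=[A,B,C,D,E,F,G]
After op 4 (replace(3, 'i')): offset=0, physical=[A,B,C,i,E,F,G], logical=[A,B,C,i,E,F,G]
After op 5 (rotate(+2)): offset=2, physical=[A,B,C,i,E,F,G], logical=[C,i,E,F,G,A,B]
After op 6 (swap(2, 3)): offset=2, physical=[A,B,C,i,F,E,G], logical=[C,i,F,E,G,A,B]
After op 7 (replace(6, 'f')): offset=2, physical=[A,f,C,i,F,E,G], logical=[C,i,F,E,G,A,f]
After op 8 (swap(0, 5)): offset=2, physical=[C,f,A,i,F,E,G], logical=[A,i,F,E,G,C,f]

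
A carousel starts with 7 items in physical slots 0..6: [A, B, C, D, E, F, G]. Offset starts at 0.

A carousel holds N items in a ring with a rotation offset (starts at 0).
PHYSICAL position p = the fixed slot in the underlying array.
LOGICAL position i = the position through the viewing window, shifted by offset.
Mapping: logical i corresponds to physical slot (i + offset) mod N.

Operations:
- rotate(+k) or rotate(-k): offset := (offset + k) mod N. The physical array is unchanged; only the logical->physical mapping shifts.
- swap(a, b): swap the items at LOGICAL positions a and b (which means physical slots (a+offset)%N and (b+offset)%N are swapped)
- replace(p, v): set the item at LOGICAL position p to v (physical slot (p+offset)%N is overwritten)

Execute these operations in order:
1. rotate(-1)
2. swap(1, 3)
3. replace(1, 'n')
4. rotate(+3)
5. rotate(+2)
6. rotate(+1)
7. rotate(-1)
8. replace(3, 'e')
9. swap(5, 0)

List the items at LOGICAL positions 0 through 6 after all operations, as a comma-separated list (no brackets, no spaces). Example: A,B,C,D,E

Answer: A,F,G,e,B,E,D

Derivation:
After op 1 (rotate(-1)): offset=6, physical=[A,B,C,D,E,F,G], logical=[G,A,B,C,D,E,F]
After op 2 (swap(1, 3)): offset=6, physical=[C,B,A,D,E,F,G], logical=[G,C,B,A,D,E,F]
After op 3 (replace(1, 'n')): offset=6, physical=[n,B,A,D,E,F,G], logical=[G,n,B,A,D,E,F]
After op 4 (rotate(+3)): offset=2, physical=[n,B,A,D,E,F,G], logical=[A,D,E,F,G,n,B]
After op 5 (rotate(+2)): offset=4, physical=[n,B,A,D,E,F,G], logical=[E,F,G,n,B,A,D]
After op 6 (rotate(+1)): offset=5, physical=[n,B,A,D,E,F,G], logical=[F,G,n,B,A,D,E]
After op 7 (rotate(-1)): offset=4, physical=[n,B,A,D,E,F,G], logical=[E,F,G,n,B,A,D]
After op 8 (replace(3, 'e')): offset=4, physical=[e,B,A,D,E,F,G], logical=[E,F,G,e,B,A,D]
After op 9 (swap(5, 0)): offset=4, physical=[e,B,E,D,A,F,G], logical=[A,F,G,e,B,E,D]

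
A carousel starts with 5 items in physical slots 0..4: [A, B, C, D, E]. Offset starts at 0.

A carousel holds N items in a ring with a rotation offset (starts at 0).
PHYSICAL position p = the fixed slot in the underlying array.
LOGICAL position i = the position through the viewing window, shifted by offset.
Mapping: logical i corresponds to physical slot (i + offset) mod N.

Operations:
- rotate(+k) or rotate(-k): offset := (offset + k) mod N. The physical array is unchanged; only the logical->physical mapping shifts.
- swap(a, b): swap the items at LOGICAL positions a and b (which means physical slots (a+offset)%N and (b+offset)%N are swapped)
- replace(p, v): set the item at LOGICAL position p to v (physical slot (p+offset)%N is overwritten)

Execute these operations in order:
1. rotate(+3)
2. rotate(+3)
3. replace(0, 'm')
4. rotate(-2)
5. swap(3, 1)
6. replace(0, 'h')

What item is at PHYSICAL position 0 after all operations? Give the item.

After op 1 (rotate(+3)): offset=3, physical=[A,B,C,D,E], logical=[D,E,A,B,C]
After op 2 (rotate(+3)): offset=1, physical=[A,B,C,D,E], logical=[B,C,D,E,A]
After op 3 (replace(0, 'm')): offset=1, physical=[A,m,C,D,E], logical=[m,C,D,E,A]
After op 4 (rotate(-2)): offset=4, physical=[A,m,C,D,E], logical=[E,A,m,C,D]
After op 5 (swap(3, 1)): offset=4, physical=[C,m,A,D,E], logical=[E,C,m,A,D]
After op 6 (replace(0, 'h')): offset=4, physical=[C,m,A,D,h], logical=[h,C,m,A,D]

Answer: C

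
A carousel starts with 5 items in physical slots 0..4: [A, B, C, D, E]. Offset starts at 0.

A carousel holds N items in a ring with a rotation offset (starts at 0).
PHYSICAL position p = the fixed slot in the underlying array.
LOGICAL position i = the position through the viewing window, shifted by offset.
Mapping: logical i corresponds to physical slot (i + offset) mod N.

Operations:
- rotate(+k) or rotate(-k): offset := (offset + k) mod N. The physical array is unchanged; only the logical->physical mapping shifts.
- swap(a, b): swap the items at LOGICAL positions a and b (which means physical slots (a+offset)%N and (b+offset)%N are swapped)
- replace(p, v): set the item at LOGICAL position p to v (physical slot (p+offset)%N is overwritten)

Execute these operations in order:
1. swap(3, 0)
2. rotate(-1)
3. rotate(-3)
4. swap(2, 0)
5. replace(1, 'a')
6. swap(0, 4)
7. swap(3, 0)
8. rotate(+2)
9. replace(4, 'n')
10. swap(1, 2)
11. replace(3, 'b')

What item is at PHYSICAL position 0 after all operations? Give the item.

After op 1 (swap(3, 0)): offset=0, physical=[D,B,C,A,E], logical=[D,B,C,A,E]
After op 2 (rotate(-1)): offset=4, physical=[D,B,C,A,E], logical=[E,D,B,C,A]
After op 3 (rotate(-3)): offset=1, physical=[D,B,C,A,E], logical=[B,C,A,E,D]
After op 4 (swap(2, 0)): offset=1, physical=[D,A,C,B,E], logical=[A,C,B,E,D]
After op 5 (replace(1, 'a')): offset=1, physical=[D,A,a,B,E], logical=[A,a,B,E,D]
After op 6 (swap(0, 4)): offset=1, physical=[A,D,a,B,E], logical=[D,a,B,E,A]
After op 7 (swap(3, 0)): offset=1, physical=[A,E,a,B,D], logical=[E,a,B,D,A]
After op 8 (rotate(+2)): offset=3, physical=[A,E,a,B,D], logical=[B,D,A,E,a]
After op 9 (replace(4, 'n')): offset=3, physical=[A,E,n,B,D], logical=[B,D,A,E,n]
After op 10 (swap(1, 2)): offset=3, physical=[D,E,n,B,A], logical=[B,A,D,E,n]
After op 11 (replace(3, 'b')): offset=3, physical=[D,b,n,B,A], logical=[B,A,D,b,n]

Answer: D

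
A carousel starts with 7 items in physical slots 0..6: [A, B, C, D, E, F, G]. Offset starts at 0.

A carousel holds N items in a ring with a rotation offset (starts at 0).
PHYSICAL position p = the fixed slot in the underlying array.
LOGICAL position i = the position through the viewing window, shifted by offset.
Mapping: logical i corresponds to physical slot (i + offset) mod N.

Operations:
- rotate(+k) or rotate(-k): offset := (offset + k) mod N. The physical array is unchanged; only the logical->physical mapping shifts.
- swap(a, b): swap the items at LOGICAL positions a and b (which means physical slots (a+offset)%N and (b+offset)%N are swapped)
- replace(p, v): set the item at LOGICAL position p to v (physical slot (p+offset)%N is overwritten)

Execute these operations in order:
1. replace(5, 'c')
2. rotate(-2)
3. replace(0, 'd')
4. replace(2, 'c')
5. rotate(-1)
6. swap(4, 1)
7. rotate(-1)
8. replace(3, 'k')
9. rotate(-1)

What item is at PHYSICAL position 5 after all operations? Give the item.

Answer: B

Derivation:
After op 1 (replace(5, 'c')): offset=0, physical=[A,B,C,D,E,c,G], logical=[A,B,C,D,E,c,G]
After op 2 (rotate(-2)): offset=5, physical=[A,B,C,D,E,c,G], logical=[c,G,A,B,C,D,E]
After op 3 (replace(0, 'd')): offset=5, physical=[A,B,C,D,E,d,G], logical=[d,G,A,B,C,D,E]
After op 4 (replace(2, 'c')): offset=5, physical=[c,B,C,D,E,d,G], logical=[d,G,c,B,C,D,E]
After op 5 (rotate(-1)): offset=4, physical=[c,B,C,D,E,d,G], logical=[E,d,G,c,B,C,D]
After op 6 (swap(4, 1)): offset=4, physical=[c,d,C,D,E,B,G], logical=[E,B,G,c,d,C,D]
After op 7 (rotate(-1)): offset=3, physical=[c,d,C,D,E,B,G], logical=[D,E,B,G,c,d,C]
After op 8 (replace(3, 'k')): offset=3, physical=[c,d,C,D,E,B,k], logical=[D,E,B,k,c,d,C]
After op 9 (rotate(-1)): offset=2, physical=[c,d,C,D,E,B,k], logical=[C,D,E,B,k,c,d]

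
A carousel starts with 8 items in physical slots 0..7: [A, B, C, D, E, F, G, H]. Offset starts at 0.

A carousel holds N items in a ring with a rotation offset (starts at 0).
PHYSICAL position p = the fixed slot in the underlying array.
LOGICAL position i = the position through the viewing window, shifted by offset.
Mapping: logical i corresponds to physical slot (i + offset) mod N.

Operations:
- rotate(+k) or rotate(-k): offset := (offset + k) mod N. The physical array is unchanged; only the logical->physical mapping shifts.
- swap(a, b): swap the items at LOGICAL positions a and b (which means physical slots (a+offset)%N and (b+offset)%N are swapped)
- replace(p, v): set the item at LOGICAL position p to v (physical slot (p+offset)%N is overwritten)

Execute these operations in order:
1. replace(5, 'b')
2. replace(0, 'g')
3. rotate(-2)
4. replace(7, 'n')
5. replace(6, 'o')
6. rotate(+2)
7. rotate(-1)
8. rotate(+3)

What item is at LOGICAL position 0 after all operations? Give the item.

Answer: C

Derivation:
After op 1 (replace(5, 'b')): offset=0, physical=[A,B,C,D,E,b,G,H], logical=[A,B,C,D,E,b,G,H]
After op 2 (replace(0, 'g')): offset=0, physical=[g,B,C,D,E,b,G,H], logical=[g,B,C,D,E,b,G,H]
After op 3 (rotate(-2)): offset=6, physical=[g,B,C,D,E,b,G,H], logical=[G,H,g,B,C,D,E,b]
After op 4 (replace(7, 'n')): offset=6, physical=[g,B,C,D,E,n,G,H], logical=[G,H,g,B,C,D,E,n]
After op 5 (replace(6, 'o')): offset=6, physical=[g,B,C,D,o,n,G,H], logical=[G,H,g,B,C,D,o,n]
After op 6 (rotate(+2)): offset=0, physical=[g,B,C,D,o,n,G,H], logical=[g,B,C,D,o,n,G,H]
After op 7 (rotate(-1)): offset=7, physical=[g,B,C,D,o,n,G,H], logical=[H,g,B,C,D,o,n,G]
After op 8 (rotate(+3)): offset=2, physical=[g,B,C,D,o,n,G,H], logical=[C,D,o,n,G,H,g,B]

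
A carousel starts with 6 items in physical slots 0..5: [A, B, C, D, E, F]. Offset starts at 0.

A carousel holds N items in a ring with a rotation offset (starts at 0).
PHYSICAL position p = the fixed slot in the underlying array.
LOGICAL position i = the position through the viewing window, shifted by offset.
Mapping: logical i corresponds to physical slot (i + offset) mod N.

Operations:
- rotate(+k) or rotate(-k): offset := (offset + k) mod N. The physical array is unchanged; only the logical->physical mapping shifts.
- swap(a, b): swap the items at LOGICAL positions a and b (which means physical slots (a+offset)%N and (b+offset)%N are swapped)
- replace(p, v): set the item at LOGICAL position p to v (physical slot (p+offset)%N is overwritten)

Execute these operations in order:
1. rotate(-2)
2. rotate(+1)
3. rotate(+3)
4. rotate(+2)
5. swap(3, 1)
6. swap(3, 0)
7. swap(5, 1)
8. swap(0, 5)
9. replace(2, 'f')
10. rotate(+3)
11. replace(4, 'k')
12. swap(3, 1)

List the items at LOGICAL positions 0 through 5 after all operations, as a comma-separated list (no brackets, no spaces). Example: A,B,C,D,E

After op 1 (rotate(-2)): offset=4, physical=[A,B,C,D,E,F], logical=[E,F,A,B,C,D]
After op 2 (rotate(+1)): offset=5, physical=[A,B,C,D,E,F], logical=[F,A,B,C,D,E]
After op 3 (rotate(+3)): offset=2, physical=[A,B,C,D,E,F], logical=[C,D,E,F,A,B]
After op 4 (rotate(+2)): offset=4, physical=[A,B,C,D,E,F], logical=[E,F,A,B,C,D]
After op 5 (swap(3, 1)): offset=4, physical=[A,F,C,D,E,B], logical=[E,B,A,F,C,D]
After op 6 (swap(3, 0)): offset=4, physical=[A,E,C,D,F,B], logical=[F,B,A,E,C,D]
After op 7 (swap(5, 1)): offset=4, physical=[A,E,C,B,F,D], logical=[F,D,A,E,C,B]
After op 8 (swap(0, 5)): offset=4, physical=[A,E,C,F,B,D], logical=[B,D,A,E,C,F]
After op 9 (replace(2, 'f')): offset=4, physical=[f,E,C,F,B,D], logical=[B,D,f,E,C,F]
After op 10 (rotate(+3)): offset=1, physical=[f,E,C,F,B,D], logical=[E,C,F,B,D,f]
After op 11 (replace(4, 'k')): offset=1, physical=[f,E,C,F,B,k], logical=[E,C,F,B,k,f]
After op 12 (swap(3, 1)): offset=1, physical=[f,E,B,F,C,k], logical=[E,B,F,C,k,f]

Answer: E,B,F,C,k,f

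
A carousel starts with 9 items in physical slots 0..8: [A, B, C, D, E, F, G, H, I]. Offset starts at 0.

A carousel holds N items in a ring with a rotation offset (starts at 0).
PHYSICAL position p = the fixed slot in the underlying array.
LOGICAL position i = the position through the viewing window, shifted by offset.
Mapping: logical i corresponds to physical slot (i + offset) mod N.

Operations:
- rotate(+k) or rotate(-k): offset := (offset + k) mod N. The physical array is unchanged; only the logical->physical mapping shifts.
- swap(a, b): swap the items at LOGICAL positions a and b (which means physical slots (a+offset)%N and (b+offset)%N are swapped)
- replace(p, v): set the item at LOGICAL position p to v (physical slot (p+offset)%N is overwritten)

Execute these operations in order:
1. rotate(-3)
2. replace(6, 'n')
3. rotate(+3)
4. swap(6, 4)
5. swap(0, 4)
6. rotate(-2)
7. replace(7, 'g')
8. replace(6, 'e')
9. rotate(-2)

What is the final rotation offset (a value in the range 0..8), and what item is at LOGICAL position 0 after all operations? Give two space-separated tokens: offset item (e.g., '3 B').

After op 1 (rotate(-3)): offset=6, physical=[A,B,C,D,E,F,G,H,I], logical=[G,H,I,A,B,C,D,E,F]
After op 2 (replace(6, 'n')): offset=6, physical=[A,B,C,n,E,F,G,H,I], logical=[G,H,I,A,B,C,n,E,F]
After op 3 (rotate(+3)): offset=0, physical=[A,B,C,n,E,F,G,H,I], logical=[A,B,C,n,E,F,G,H,I]
After op 4 (swap(6, 4)): offset=0, physical=[A,B,C,n,G,F,E,H,I], logical=[A,B,C,n,G,F,E,H,I]
After op 5 (swap(0, 4)): offset=0, physical=[G,B,C,n,A,F,E,H,I], logical=[G,B,C,n,A,F,E,H,I]
After op 6 (rotate(-2)): offset=7, physical=[G,B,C,n,A,F,E,H,I], logical=[H,I,G,B,C,n,A,F,E]
After op 7 (replace(7, 'g')): offset=7, physical=[G,B,C,n,A,g,E,H,I], logical=[H,I,G,B,C,n,A,g,E]
After op 8 (replace(6, 'e')): offset=7, physical=[G,B,C,n,e,g,E,H,I], logical=[H,I,G,B,C,n,e,g,E]
After op 9 (rotate(-2)): offset=5, physical=[G,B,C,n,e,g,E,H,I], logical=[g,E,H,I,G,B,C,n,e]

Answer: 5 g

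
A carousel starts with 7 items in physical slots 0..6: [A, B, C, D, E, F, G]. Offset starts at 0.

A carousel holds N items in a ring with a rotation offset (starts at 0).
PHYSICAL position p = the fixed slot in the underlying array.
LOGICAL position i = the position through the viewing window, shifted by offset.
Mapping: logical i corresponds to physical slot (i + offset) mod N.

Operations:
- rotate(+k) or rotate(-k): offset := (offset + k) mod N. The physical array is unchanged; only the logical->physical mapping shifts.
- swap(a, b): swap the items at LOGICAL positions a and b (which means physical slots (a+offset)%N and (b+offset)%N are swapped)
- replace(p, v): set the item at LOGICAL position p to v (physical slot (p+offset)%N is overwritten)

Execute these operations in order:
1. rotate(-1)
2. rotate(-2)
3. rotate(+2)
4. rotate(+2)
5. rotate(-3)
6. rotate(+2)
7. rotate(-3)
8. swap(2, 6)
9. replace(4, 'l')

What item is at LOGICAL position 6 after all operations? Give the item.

After op 1 (rotate(-1)): offset=6, physical=[A,B,C,D,E,F,G], logical=[G,A,B,C,D,E,F]
After op 2 (rotate(-2)): offset=4, physical=[A,B,C,D,E,F,G], logical=[E,F,G,A,B,C,D]
After op 3 (rotate(+2)): offset=6, physical=[A,B,C,D,E,F,G], logical=[G,A,B,C,D,E,F]
After op 4 (rotate(+2)): offset=1, physical=[A,B,C,D,E,F,G], logical=[B,C,D,E,F,G,A]
After op 5 (rotate(-3)): offset=5, physical=[A,B,C,D,E,F,G], logical=[F,G,A,B,C,D,E]
After op 6 (rotate(+2)): offset=0, physical=[A,B,C,D,E,F,G], logical=[A,B,C,D,E,F,G]
After op 7 (rotate(-3)): offset=4, physical=[A,B,C,D,E,F,G], logical=[E,F,G,A,B,C,D]
After op 8 (swap(2, 6)): offset=4, physical=[A,B,C,G,E,F,D], logical=[E,F,D,A,B,C,G]
After op 9 (replace(4, 'l')): offset=4, physical=[A,l,C,G,E,F,D], logical=[E,F,D,A,l,C,G]

Answer: G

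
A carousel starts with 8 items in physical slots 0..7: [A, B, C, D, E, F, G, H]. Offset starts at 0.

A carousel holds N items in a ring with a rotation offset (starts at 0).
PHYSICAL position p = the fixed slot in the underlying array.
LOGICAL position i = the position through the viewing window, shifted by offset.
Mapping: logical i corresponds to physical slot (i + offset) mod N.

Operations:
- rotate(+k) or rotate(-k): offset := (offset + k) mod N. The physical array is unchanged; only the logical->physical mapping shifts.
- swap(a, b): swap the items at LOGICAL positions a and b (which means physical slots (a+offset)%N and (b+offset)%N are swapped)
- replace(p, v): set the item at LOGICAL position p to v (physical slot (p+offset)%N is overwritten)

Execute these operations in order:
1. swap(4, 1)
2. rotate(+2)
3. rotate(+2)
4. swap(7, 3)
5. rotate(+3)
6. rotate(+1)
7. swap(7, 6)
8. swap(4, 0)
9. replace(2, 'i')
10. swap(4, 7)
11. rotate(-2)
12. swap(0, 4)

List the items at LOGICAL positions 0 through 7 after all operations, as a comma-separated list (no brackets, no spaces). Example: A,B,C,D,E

Answer: i,A,B,E,D,H,G,F

Derivation:
After op 1 (swap(4, 1)): offset=0, physical=[A,E,C,D,B,F,G,H], logical=[A,E,C,D,B,F,G,H]
After op 2 (rotate(+2)): offset=2, physical=[A,E,C,D,B,F,G,H], logical=[C,D,B,F,G,H,A,E]
After op 3 (rotate(+2)): offset=4, physical=[A,E,C,D,B,F,G,H], logical=[B,F,G,H,A,E,C,D]
After op 4 (swap(7, 3)): offset=4, physical=[A,E,C,H,B,F,G,D], logical=[B,F,G,D,A,E,C,H]
After op 5 (rotate(+3)): offset=7, physical=[A,E,C,H,B,F,G,D], logical=[D,A,E,C,H,B,F,G]
After op 6 (rotate(+1)): offset=0, physical=[A,E,C,H,B,F,G,D], logical=[A,E,C,H,B,F,G,D]
After op 7 (swap(7, 6)): offset=0, physical=[A,E,C,H,B,F,D,G], logical=[A,E,C,H,B,F,D,G]
After op 8 (swap(4, 0)): offset=0, physical=[B,E,C,H,A,F,D,G], logical=[B,E,C,H,A,F,D,G]
After op 9 (replace(2, 'i')): offset=0, physical=[B,E,i,H,A,F,D,G], logical=[B,E,i,H,A,F,D,G]
After op 10 (swap(4, 7)): offset=0, physical=[B,E,i,H,G,F,D,A], logical=[B,E,i,H,G,F,D,A]
After op 11 (rotate(-2)): offset=6, physical=[B,E,i,H,G,F,D,A], logical=[D,A,B,E,i,H,G,F]
After op 12 (swap(0, 4)): offset=6, physical=[B,E,D,H,G,F,i,A], logical=[i,A,B,E,D,H,G,F]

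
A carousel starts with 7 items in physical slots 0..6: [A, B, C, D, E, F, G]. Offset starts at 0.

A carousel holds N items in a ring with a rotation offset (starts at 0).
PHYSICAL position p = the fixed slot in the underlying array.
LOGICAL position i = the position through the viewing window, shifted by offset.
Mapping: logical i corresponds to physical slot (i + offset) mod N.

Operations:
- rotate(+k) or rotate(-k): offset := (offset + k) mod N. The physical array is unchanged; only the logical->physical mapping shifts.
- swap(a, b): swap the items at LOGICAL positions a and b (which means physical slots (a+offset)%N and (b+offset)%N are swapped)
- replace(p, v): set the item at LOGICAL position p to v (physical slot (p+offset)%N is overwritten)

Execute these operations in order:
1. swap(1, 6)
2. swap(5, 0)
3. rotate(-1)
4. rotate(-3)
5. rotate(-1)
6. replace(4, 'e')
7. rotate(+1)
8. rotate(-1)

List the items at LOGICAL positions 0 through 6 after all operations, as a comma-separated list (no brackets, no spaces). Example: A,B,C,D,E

Answer: C,D,E,A,e,F,G

Derivation:
After op 1 (swap(1, 6)): offset=0, physical=[A,G,C,D,E,F,B], logical=[A,G,C,D,E,F,B]
After op 2 (swap(5, 0)): offset=0, physical=[F,G,C,D,E,A,B], logical=[F,G,C,D,E,A,B]
After op 3 (rotate(-1)): offset=6, physical=[F,G,C,D,E,A,B], logical=[B,F,G,C,D,E,A]
After op 4 (rotate(-3)): offset=3, physical=[F,G,C,D,E,A,B], logical=[D,E,A,B,F,G,C]
After op 5 (rotate(-1)): offset=2, physical=[F,G,C,D,E,A,B], logical=[C,D,E,A,B,F,G]
After op 6 (replace(4, 'e')): offset=2, physical=[F,G,C,D,E,A,e], logical=[C,D,E,A,e,F,G]
After op 7 (rotate(+1)): offset=3, physical=[F,G,C,D,E,A,e], logical=[D,E,A,e,F,G,C]
After op 8 (rotate(-1)): offset=2, physical=[F,G,C,D,E,A,e], logical=[C,D,E,A,e,F,G]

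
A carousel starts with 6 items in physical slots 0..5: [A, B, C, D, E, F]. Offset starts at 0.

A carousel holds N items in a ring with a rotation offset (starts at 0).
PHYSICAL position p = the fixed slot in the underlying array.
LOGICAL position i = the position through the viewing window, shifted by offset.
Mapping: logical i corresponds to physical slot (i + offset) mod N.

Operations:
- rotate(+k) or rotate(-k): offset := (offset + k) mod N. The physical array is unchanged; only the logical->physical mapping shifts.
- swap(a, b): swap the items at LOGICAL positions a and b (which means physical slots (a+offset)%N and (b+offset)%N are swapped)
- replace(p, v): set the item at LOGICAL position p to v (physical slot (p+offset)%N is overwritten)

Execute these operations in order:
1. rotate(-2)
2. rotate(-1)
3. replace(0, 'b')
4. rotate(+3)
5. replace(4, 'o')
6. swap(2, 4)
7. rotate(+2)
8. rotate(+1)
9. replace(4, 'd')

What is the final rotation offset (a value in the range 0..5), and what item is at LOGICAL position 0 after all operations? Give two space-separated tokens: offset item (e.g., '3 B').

After op 1 (rotate(-2)): offset=4, physical=[A,B,C,D,E,F], logical=[E,F,A,B,C,D]
After op 2 (rotate(-1)): offset=3, physical=[A,B,C,D,E,F], logical=[D,E,F,A,B,C]
After op 3 (replace(0, 'b')): offset=3, physical=[A,B,C,b,E,F], logical=[b,E,F,A,B,C]
After op 4 (rotate(+3)): offset=0, physical=[A,B,C,b,E,F], logical=[A,B,C,b,E,F]
After op 5 (replace(4, 'o')): offset=0, physical=[A,B,C,b,o,F], logical=[A,B,C,b,o,F]
After op 6 (swap(2, 4)): offset=0, physical=[A,B,o,b,C,F], logical=[A,B,o,b,C,F]
After op 7 (rotate(+2)): offset=2, physical=[A,B,o,b,C,F], logical=[o,b,C,F,A,B]
After op 8 (rotate(+1)): offset=3, physical=[A,B,o,b,C,F], logical=[b,C,F,A,B,o]
After op 9 (replace(4, 'd')): offset=3, physical=[A,d,o,b,C,F], logical=[b,C,F,A,d,o]

Answer: 3 b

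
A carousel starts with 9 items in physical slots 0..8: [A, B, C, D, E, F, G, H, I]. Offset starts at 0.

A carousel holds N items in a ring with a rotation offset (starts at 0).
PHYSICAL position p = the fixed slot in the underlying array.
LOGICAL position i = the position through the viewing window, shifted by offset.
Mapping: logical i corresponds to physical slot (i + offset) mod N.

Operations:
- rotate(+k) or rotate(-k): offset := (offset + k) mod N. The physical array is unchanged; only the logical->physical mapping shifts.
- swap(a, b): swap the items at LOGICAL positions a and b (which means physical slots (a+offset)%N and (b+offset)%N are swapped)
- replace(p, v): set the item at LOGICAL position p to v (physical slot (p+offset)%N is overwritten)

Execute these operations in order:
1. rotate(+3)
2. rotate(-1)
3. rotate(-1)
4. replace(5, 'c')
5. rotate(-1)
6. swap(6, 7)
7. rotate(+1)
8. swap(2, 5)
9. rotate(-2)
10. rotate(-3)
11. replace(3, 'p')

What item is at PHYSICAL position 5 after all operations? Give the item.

After op 1 (rotate(+3)): offset=3, physical=[A,B,C,D,E,F,G,H,I], logical=[D,E,F,G,H,I,A,B,C]
After op 2 (rotate(-1)): offset=2, physical=[A,B,C,D,E,F,G,H,I], logical=[C,D,E,F,G,H,I,A,B]
After op 3 (rotate(-1)): offset=1, physical=[A,B,C,D,E,F,G,H,I], logical=[B,C,D,E,F,G,H,I,A]
After op 4 (replace(5, 'c')): offset=1, physical=[A,B,C,D,E,F,c,H,I], logical=[B,C,D,E,F,c,H,I,A]
After op 5 (rotate(-1)): offset=0, physical=[A,B,C,D,E,F,c,H,I], logical=[A,B,C,D,E,F,c,H,I]
After op 6 (swap(6, 7)): offset=0, physical=[A,B,C,D,E,F,H,c,I], logical=[A,B,C,D,E,F,H,c,I]
After op 7 (rotate(+1)): offset=1, physical=[A,B,C,D,E,F,H,c,I], logical=[B,C,D,E,F,H,c,I,A]
After op 8 (swap(2, 5)): offset=1, physical=[A,B,C,H,E,F,D,c,I], logical=[B,C,H,E,F,D,c,I,A]
After op 9 (rotate(-2)): offset=8, physical=[A,B,C,H,E,F,D,c,I], logical=[I,A,B,C,H,E,F,D,c]
After op 10 (rotate(-3)): offset=5, physical=[A,B,C,H,E,F,D,c,I], logical=[F,D,c,I,A,B,C,H,E]
After op 11 (replace(3, 'p')): offset=5, physical=[A,B,C,H,E,F,D,c,p], logical=[F,D,c,p,A,B,C,H,E]

Answer: F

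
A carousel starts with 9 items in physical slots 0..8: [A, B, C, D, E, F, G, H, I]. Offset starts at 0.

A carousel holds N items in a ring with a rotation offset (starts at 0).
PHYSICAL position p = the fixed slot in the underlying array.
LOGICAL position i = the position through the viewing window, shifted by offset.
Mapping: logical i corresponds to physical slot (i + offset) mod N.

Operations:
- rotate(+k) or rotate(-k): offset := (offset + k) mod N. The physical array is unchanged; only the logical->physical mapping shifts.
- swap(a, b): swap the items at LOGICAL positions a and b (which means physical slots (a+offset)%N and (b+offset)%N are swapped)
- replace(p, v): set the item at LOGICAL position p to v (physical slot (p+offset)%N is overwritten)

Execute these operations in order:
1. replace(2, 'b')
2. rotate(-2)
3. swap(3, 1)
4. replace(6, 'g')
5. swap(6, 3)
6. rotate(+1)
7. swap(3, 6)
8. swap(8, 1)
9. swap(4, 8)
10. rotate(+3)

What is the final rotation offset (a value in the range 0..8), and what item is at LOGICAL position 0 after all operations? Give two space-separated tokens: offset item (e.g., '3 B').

After op 1 (replace(2, 'b')): offset=0, physical=[A,B,b,D,E,F,G,H,I], logical=[A,B,b,D,E,F,G,H,I]
After op 2 (rotate(-2)): offset=7, physical=[A,B,b,D,E,F,G,H,I], logical=[H,I,A,B,b,D,E,F,G]
After op 3 (swap(3, 1)): offset=7, physical=[A,I,b,D,E,F,G,H,B], logical=[H,B,A,I,b,D,E,F,G]
After op 4 (replace(6, 'g')): offset=7, physical=[A,I,b,D,g,F,G,H,B], logical=[H,B,A,I,b,D,g,F,G]
After op 5 (swap(6, 3)): offset=7, physical=[A,g,b,D,I,F,G,H,B], logical=[H,B,A,g,b,D,I,F,G]
After op 6 (rotate(+1)): offset=8, physical=[A,g,b,D,I,F,G,H,B], logical=[B,A,g,b,D,I,F,G,H]
After op 7 (swap(3, 6)): offset=8, physical=[A,g,F,D,I,b,G,H,B], logical=[B,A,g,F,D,I,b,G,H]
After op 8 (swap(8, 1)): offset=8, physical=[H,g,F,D,I,b,G,A,B], logical=[B,H,g,F,D,I,b,G,A]
After op 9 (swap(4, 8)): offset=8, physical=[H,g,F,A,I,b,G,D,B], logical=[B,H,g,F,A,I,b,G,D]
After op 10 (rotate(+3)): offset=2, physical=[H,g,F,A,I,b,G,D,B], logical=[F,A,I,b,G,D,B,H,g]

Answer: 2 F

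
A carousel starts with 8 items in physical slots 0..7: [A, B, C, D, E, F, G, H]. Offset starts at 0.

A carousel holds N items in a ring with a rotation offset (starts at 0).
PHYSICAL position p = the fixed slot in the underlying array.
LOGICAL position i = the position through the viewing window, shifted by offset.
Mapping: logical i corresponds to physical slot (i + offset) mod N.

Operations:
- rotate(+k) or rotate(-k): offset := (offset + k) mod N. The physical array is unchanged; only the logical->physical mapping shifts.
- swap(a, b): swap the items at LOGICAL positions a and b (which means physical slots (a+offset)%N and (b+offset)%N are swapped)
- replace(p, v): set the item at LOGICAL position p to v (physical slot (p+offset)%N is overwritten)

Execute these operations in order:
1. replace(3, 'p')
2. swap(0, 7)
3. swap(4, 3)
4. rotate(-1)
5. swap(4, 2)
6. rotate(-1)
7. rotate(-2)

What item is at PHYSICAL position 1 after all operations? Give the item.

After op 1 (replace(3, 'p')): offset=0, physical=[A,B,C,p,E,F,G,H], logical=[A,B,C,p,E,F,G,H]
After op 2 (swap(0, 7)): offset=0, physical=[H,B,C,p,E,F,G,A], logical=[H,B,C,p,E,F,G,A]
After op 3 (swap(4, 3)): offset=0, physical=[H,B,C,E,p,F,G,A], logical=[H,B,C,E,p,F,G,A]
After op 4 (rotate(-1)): offset=7, physical=[H,B,C,E,p,F,G,A], logical=[A,H,B,C,E,p,F,G]
After op 5 (swap(4, 2)): offset=7, physical=[H,E,C,B,p,F,G,A], logical=[A,H,E,C,B,p,F,G]
After op 6 (rotate(-1)): offset=6, physical=[H,E,C,B,p,F,G,A], logical=[G,A,H,E,C,B,p,F]
After op 7 (rotate(-2)): offset=4, physical=[H,E,C,B,p,F,G,A], logical=[p,F,G,A,H,E,C,B]

Answer: E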